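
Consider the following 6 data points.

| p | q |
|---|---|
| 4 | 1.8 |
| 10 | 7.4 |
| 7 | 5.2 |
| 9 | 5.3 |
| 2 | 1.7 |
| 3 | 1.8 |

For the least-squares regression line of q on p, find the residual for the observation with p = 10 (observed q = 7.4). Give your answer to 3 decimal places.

0.588

n = 6, Σx = 35, Σy = 23.2, Σxy = 174.1, Σx² = 259
Sxx = Σx² − (Σx)²/n = 259 − 204.166667 = 54.833333
Sxy = Σxy − (Σx)(Σy)/n = 174.1 − 135.333333 = 38.766667
b = Sxy/Sxx = 38.766667/54.833333 = 0.706991
a = ȳ − b·x̄ = 3.866667 − 0.706991·5.833333 = -0.257447
ŷ(10) = -0.257447 + 0.706991·10 = 6.812462
residual = y − ŷ = 7.4 − 6.812462 = 0.587538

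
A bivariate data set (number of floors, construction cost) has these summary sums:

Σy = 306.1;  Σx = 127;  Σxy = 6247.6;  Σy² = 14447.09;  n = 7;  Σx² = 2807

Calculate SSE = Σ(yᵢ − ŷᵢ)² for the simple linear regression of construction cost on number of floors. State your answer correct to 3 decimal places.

103.778

Sxx = Σx² − (Σx)²/n = 2807 − 2304.142857 = 502.857143
Sxy = Σxy − (Σx)(Σy)/n = 6247.6 − 5553.528571 = 694.071429
Syy = Σy² − (Σy)²/n = 14447.09 − 13385.315714 = 1061.774286
b = Sxy/Sxx = 694.071429/502.857143 = 1.380256
SSE = Syy − b·Sxy = 1061.774286 − 1.380256·694.071429 = 103.778253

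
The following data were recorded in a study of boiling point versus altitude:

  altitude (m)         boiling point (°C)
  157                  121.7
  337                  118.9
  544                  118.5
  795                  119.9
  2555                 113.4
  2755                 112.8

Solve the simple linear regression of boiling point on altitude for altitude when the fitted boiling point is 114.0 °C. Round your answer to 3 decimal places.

n = 6, Σx = 7143, Σy = 705.2, Σxy = 819461.7, Σx² = 15184229
Sxx = Σx² − (Σx)²/n = 15184229 − 8503741.5 = 6680487.5
Sxy = Σxy − (Σx)(Σy)/n = 819461.7 − 839540.6 = -20078.9
b = Sxy/Sxx = -20078.9/6680487.5 = -0.003006
a = ȳ − b·x̄ = 117.533333 − (-0.003006)·1190.5 = 121.111505
Set a + b·x = 114.0: x = (114.0 − 121.111505) / (-0.003006) = 2366.081788

2366.082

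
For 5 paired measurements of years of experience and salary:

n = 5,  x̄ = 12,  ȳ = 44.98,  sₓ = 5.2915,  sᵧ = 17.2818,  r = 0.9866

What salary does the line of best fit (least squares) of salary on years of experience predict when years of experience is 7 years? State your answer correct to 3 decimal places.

28.869

b = r · sᵧ/sₓ = 0.9866 · 17.2818/5.2915 = 3.222191
a = ȳ − b·x̄ = 44.98 − 3.222191·12 = 6.313708
ŷ(7) = a + b·7 = 6.313708 + 3.222191·7 = 28.869045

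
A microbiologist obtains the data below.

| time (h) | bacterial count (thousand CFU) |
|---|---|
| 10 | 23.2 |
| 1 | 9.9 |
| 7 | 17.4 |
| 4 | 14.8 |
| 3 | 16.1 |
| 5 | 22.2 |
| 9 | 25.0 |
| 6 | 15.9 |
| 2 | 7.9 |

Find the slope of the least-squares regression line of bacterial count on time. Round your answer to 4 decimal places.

1.6218

n = 9, Σx = 47, Σy = 152.4, Σxy = 918.4, Σx² = 321
Sxx = Σx² − (Σx)²/n = 321 − 245.444444 = 75.555556
Sxy = Σxy − (Σx)(Σy)/n = 918.4 − 795.866667 = 122.533333
b = Sxy/Sxx = 122.533333/75.555556 = 1.621765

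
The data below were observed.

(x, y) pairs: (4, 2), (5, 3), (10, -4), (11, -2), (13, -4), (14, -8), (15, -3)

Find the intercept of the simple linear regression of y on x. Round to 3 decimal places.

n = 7, Σx = 72, Σy = -16, Σxy = -248, Σx² = 852
Sxx = Σx² − (Σx)²/n = 852 − 740.571429 = 111.428571
Sxy = Σxy − (Σx)(Σy)/n = -248 − (-164.571429) = -83.428571
b = Sxy/Sxx = -83.428571/111.428571 = -0.748718
a = ȳ − b·x̄ = -2.285714 − (-0.748718)·10.285714 = 5.415385

5.415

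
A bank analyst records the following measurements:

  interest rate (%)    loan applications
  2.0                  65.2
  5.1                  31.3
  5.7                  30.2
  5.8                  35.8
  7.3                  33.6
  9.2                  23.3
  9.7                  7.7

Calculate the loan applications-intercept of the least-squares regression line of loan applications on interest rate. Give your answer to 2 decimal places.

n = 7, Σx = 44.8, Σy = 227.1, Σxy = 1204.14, Σx² = 328.16
Sxx = Σx² − (Σx)²/n = 328.16 − 286.72 = 41.44
Sxy = Σxy − (Σx)(Σy)/n = 1204.14 − 1453.44 = -249.3
b = Sxy/Sxx = -249.3/41.44 = -6.015927
a = ȳ − b·x̄ = 32.442857 − (-6.015927)·6.4 = 70.944788

70.94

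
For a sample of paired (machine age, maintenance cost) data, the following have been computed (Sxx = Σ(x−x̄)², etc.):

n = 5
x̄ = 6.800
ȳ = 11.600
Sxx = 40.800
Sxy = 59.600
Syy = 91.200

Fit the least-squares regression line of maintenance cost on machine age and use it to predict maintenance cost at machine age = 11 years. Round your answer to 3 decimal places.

17.735

b = Sxy/Sxx = 59.6/40.8 = 1.460784
a = ȳ − b·x̄ = 11.6 − 1.460784·6.8 = 1.666667
ŷ(11) = a + b·11 = 1.666667 + 1.460784·11 = 17.735294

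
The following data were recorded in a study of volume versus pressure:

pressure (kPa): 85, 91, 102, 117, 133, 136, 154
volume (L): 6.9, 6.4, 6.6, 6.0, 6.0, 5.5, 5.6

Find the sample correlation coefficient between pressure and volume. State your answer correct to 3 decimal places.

n = 7, Σx = 818, Σy = 43, Σxy = 4952.5, Σx² = 99500, Σy² = 265.74
Sxx = Σx² − (Σx)²/n = 99500 − 95589.142857 = 3910.857143
Sxy = Σxy − (Σx)(Σy)/n = 4952.5 − 5024.857143 = -72.357143
Syy = Σy² − (Σy)²/n = 265.74 − 264.142857 = 1.597143
r = Sxy/√(Sxx·Syy) = -72.357143/√(6246.197551) = -72.357143/79.032889 = -0.915532

-0.916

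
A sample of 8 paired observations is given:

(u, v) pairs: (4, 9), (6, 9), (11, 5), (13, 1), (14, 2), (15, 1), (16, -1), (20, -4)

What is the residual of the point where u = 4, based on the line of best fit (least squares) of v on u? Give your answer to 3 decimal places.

n = 8, Σx = 99, Σy = 22, Σxy = 105, Σx² = 1419
Sxx = Σx² − (Σx)²/n = 1419 − 1225.125 = 193.875
Sxy = Σxy − (Σx)(Σy)/n = 105 − 272.25 = -167.25
b = Sxy/Sxx = -167.25/193.875 = -0.862669
a = ȳ − b·x̄ = 2.75 − (-0.862669)·12.375 = 13.425532
ŷ(4) = 13.425532 + (-0.862669)·4 = 9.974855
residual = y − ŷ = 9 − 9.974855 = -0.974855

-0.975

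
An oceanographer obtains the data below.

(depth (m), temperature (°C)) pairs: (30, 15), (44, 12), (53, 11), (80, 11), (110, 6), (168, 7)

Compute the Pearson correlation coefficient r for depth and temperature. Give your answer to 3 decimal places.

n = 6, Σx = 485, Σy = 62, Σxy = 4277, Σx² = 52369, Σy² = 696
Sxx = Σx² − (Σx)²/n = 52369 − 39204.166667 = 13164.833333
Sxy = Σxy − (Σx)(Σy)/n = 4277 − 5011.666667 = -734.666667
Syy = Σy² − (Σy)²/n = 696 − 640.666667 = 55.333333
r = Sxy/√(Sxx·Syy) = -734.666667/√(728454.111111) = -734.666667/853.495232 = -0.860774

-0.861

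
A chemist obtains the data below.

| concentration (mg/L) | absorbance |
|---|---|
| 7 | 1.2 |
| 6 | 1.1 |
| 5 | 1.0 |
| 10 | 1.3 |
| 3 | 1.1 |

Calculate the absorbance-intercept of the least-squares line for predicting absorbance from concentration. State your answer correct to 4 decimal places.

n = 5, Σx = 31, Σy = 5.7, Σxy = 36.3, Σx² = 219
Sxx = Σx² − (Σx)²/n = 219 − 192.2 = 26.8
Sxy = Σxy − (Σx)(Σy)/n = 36.3 − 35.34 = 0.96
b = Sxy/Sxx = 0.96/26.8 = 0.035821
a = ȳ − b·x̄ = 1.14 − 0.035821·6.2 = 0.917910

0.9179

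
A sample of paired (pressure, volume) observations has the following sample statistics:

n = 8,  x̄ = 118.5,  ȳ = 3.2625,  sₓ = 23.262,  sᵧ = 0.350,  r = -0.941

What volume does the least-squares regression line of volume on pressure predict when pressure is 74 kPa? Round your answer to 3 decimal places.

3.893

b = r · sᵧ/sₓ = -0.941 · 0.35/23.262 = -0.014158
a = ȳ − b·x̄ = 3.2625 − (-0.014158)·118.5 = 4.940257
ŷ(74) = a + b·74 = 4.940257 + (-0.014158)·74 = 3.892544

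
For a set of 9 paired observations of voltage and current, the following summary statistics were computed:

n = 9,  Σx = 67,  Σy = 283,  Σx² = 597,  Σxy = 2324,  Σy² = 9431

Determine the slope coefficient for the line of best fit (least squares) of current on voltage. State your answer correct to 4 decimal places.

Sxx = Σx² − (Σx)²/n = 597 − 498.777778 = 98.222222
Sxy = Σxy − (Σx)(Σy)/n = 2324 − 2106.777778 = 217.222222
b = Sxy/Sxx = 217.222222/98.222222 = 2.211538

2.2115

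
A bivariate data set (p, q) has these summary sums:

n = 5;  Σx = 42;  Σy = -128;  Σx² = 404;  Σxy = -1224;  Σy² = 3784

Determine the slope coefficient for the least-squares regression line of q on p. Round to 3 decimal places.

Sxx = Σx² − (Σx)²/n = 404 − 352.8 = 51.2
Sxy = Σxy − (Σx)(Σy)/n = -1224 − (-1075.2) = -148.8
b = Sxy/Sxx = -148.8/51.2 = -2.90625

-2.906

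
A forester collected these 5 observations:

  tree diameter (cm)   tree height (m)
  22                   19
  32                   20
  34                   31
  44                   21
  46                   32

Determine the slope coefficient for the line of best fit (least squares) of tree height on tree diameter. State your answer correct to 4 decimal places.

n = 5, Σx = 178, Σy = 123, Σxy = 4508, Σx² = 6716
Sxx = Σx² − (Σx)²/n = 6716 − 6336.8 = 379.2
Sxy = Σxy − (Σx)(Σy)/n = 4508 − 4378.8 = 129.2
b = Sxy/Sxx = 129.2/379.2 = 0.340717

0.3407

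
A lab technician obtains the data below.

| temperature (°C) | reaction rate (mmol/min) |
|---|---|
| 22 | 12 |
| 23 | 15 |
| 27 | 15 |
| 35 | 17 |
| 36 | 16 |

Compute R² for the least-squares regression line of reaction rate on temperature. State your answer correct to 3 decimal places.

0.660

n = 5, Σx = 143, Σy = 75, Σxy = 2185, Σx² = 4263, Σy² = 1139
Sxx = Σx² − (Σx)²/n = 4263 − 4089.8 = 173.2
Sxy = Σxy − (Σx)(Σy)/n = 2185 − 2145 = 40
Syy = Σy² − (Σy)²/n = 1139 − 1125 = 14
R² = Sxy²/(Sxx·Syy) = (40)²/(173.2·14) = 0.659848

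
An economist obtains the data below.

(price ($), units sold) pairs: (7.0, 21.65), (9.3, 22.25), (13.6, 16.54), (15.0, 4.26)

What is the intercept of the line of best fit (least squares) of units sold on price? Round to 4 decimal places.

n = 4, Σx = 44.9, Σy = 64.7, Σxy = 647.319, Σx² = 545.45
Sxx = Σx² − (Σx)²/n = 545.45 − 504.0025 = 41.4475
Sxy = Σxy − (Σx)(Σy)/n = 647.319 − 726.2575 = -78.9385
b = Sxy/Sxx = -78.9385/41.4475 = -1.904542
a = ȳ − b·x̄ = 16.175 − (-1.904542)·11.225 = 37.553483

37.5535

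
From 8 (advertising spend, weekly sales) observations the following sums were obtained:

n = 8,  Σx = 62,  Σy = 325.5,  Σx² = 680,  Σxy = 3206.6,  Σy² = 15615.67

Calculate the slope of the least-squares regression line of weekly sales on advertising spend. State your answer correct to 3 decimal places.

Sxx = Σx² − (Σx)²/n = 680 − 480.5 = 199.5
Sxy = Σxy − (Σx)(Σy)/n = 3206.6 − 2522.625 = 683.975
b = Sxy/Sxx = 683.975/199.5 = 3.428446

3.428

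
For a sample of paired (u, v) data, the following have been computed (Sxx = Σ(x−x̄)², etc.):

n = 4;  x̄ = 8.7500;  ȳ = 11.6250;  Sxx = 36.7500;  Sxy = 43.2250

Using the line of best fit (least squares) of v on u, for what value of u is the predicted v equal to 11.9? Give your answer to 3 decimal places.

8.984

b = Sxy/Sxx = 43.225/36.75 = 1.176190
a = ȳ − b·x̄ = 11.625 − 1.176190·8.75 = 1.333333
Set a + b·x = 11.9: x = (11.9 − 1.333333) / 1.176190 = 8.983806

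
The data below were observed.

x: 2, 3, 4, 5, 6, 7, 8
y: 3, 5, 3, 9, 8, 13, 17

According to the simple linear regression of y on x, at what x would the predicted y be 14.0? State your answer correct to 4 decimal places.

n = 7, Σx = 35, Σy = 58, Σxy = 353, Σx² = 203
Sxx = Σx² − (Σx)²/n = 203 − 175 = 28
Sxy = Σxy − (Σx)(Σy)/n = 353 − 290 = 63
b = Sxy/Sxx = 63/28 = 2.25
a = ȳ − b·x̄ = 8.285714 − 2.25·5 = -2.964286
Set a + b·x = 14.0: x = (14.0 − (-2.964286)) / 2.25 = 7.539683

7.5397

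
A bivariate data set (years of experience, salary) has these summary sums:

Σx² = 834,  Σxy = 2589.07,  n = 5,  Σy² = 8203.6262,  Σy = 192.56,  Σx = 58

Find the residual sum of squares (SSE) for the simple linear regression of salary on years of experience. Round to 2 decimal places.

Sxx = Σx² − (Σx)²/n = 834 − 672.8 = 161.2
Sxy = Σxy − (Σx)(Σy)/n = 2589.07 − 2233.696 = 355.374
Syy = Σy² − (Σy)²/n = 8203.6262 − 7415.87072 = 787.75548
b = Sxy/Sxx = 355.374/161.2 = 2.204553
SSE = Syy − b·Sxy = 787.75548 − 2.204553·355.374 = 4.314538

4.31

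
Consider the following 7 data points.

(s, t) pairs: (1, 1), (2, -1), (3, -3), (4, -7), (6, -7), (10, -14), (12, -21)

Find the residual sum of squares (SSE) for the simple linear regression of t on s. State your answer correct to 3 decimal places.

n = 7, Σx = 38, Σy = -52, Σxy = -472, Σx² = 310, Σy² = 746
Sxx = Σx² − (Σx)²/n = 310 − 206.285714 = 103.714286
Sxy = Σxy − (Σx)(Σy)/n = -472 − (-282.285714) = -189.714286
Syy = Σy² − (Σy)²/n = 746 − 386.285714 = 359.714286
b = Sxy/Sxx = -189.714286/103.714286 = -1.829201
SSE = Syy − b·Sxy = 359.714286 − (-1.829201)·(-189.714286) = 12.688705

12.689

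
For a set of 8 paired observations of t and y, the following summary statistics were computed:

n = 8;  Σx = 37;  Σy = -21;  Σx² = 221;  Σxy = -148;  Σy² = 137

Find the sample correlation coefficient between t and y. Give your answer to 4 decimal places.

-0.7961

Sxx = Σx² − (Σx)²/n = 221 − 171.125 = 49.875
Sxy = Σxy − (Σx)(Σy)/n = -148 − (-97.125) = -50.875
Syy = Σy² − (Σy)²/n = 137 − 55.125 = 81.875
r = Sxy/√(Sxx·Syy) = -50.875/√(4083.515625) = -50.875/63.902391 = -0.796136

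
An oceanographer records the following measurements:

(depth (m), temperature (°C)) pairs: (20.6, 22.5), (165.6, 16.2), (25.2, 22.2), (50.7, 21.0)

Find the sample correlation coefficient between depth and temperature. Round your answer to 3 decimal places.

n = 4, Σx = 262.1, Σy = 81.9, Σxy = 4770.36, Σx² = 31053.25, Σy² = 1702.53
Sxx = Σx² − (Σx)²/n = 31053.25 − 17174.1025 = 13879.1475
Sxy = Σxy − (Σx)(Σy)/n = 4770.36 − 5366.4975 = -596.1375
Syy = Σy² − (Σy)²/n = 1702.53 − 1676.9025 = 25.6275
r = Sxy/√(Sxx·Syy) = -596.1375/√(355687.852556) = -596.1375/596.395718 = -0.999567

-1.000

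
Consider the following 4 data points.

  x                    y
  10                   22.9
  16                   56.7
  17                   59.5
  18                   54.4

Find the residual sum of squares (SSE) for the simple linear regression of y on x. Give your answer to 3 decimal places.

78.740

n = 4, Σx = 61, Σy = 193.5, Σxy = 3126.9, Σx² = 969, Σy² = 10238.91
Sxx = Σx² − (Σx)²/n = 969 − 930.25 = 38.75
Sxy = Σxy − (Σx)(Σy)/n = 3126.9 − 2950.875 = 176.025
Syy = Σy² − (Σy)²/n = 10238.91 − 9360.5625 = 878.3475
b = Sxy/Sxx = 176.025/38.75 = 4.542581
SSE = Syy − b·Sxy = 878.3475 − 4.542581·176.025 = 78.739742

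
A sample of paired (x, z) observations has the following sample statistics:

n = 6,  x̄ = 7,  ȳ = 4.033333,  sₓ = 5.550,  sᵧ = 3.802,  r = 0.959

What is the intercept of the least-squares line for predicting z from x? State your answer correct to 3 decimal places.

b = r · sᵧ/sₓ = 0.959 · 3.802/5.55 = 0.656958
a = ȳ − b·x̄ = 4.033333 − 0.656958·7 = -0.565374

-0.565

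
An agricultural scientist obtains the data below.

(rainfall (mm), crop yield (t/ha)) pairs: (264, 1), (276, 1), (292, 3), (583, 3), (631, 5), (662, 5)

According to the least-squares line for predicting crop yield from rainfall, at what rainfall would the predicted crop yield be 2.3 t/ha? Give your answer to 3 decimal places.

n = 6, Σx = 2708, Σy = 18, Σxy = 9630, Σx² = 1407430
Sxx = Σx² − (Σx)²/n = 1407430 − 1222210.666667 = 185219.333333
Sxy = Σxy − (Σx)(Σy)/n = 9630 − 8124 = 1506
b = Sxy/Sxx = 1506/185219.333333 = 0.008131
a = ȳ − b·x̄ = 3 − 0.008131·451.333333 = -0.669746
Set a + b·x = 2.3: x = (2.3 − (-0.669746)) / 0.008131 = 365.242010

365.242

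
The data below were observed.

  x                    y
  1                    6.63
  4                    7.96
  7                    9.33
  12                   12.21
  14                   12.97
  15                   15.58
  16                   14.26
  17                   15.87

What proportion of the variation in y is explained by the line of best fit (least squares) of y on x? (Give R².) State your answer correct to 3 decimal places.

n = 8, Σx = 86, Σy = 94.81, Σxy = 1163.53, Σx² = 1176, Σy² = 1209.6133
Sxx = Σx² − (Σx)²/n = 1176 − 924.5 = 251.5
Sxy = Σxy − (Σx)(Σy)/n = 1163.53 − 1019.2075 = 144.3225
Syy = Σy² − (Σy)²/n = 1209.6133 − 1123.617013 = 85.996287
R² = Sxy²/(Sxx·Syy) = (144.3225)²/(251.5·85.996287) = 0.963053

0.963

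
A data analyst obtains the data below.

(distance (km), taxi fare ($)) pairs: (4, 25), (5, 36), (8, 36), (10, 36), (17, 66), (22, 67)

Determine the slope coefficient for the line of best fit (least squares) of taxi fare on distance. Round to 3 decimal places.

2.373

n = 6, Σx = 66, Σy = 266, Σxy = 3524, Σx² = 978
Sxx = Σx² − (Σx)²/n = 978 − 726 = 252
Sxy = Σxy − (Σx)(Σy)/n = 3524 − 2926 = 598
b = Sxy/Sxx = 598/252 = 2.373016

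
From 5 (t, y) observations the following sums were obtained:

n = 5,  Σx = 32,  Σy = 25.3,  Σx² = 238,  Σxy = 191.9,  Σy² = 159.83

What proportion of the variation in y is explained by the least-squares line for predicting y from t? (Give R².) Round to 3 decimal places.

Sxx = Σx² − (Σx)²/n = 238 − 204.8 = 33.2
Sxy = Σxy − (Σx)(Σy)/n = 191.9 − 161.92 = 29.98
Syy = Σy² − (Σy)²/n = 159.83 − 128.018 = 31.812
R² = Sxy²/(Sxx·Syy) = (29.98)²/(33.2·31.812) = 0.851009

0.851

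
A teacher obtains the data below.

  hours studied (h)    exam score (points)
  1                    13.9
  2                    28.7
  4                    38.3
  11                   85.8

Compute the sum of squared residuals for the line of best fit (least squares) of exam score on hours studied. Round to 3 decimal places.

n = 4, Σx = 18, Σy = 166.7, Σxy = 1168.3, Σx² = 142, Σy² = 9845.43
Sxx = Σx² − (Σx)²/n = 142 − 81 = 61
Sxy = Σxy − (Σx)(Σy)/n = 1168.3 − 750.15 = 418.15
Syy = Σy² − (Σy)²/n = 9845.43 − 6947.2225 = 2898.2075
b = Sxy/Sxx = 418.15/61 = 6.854918
SSE = Syy − b·Sxy = 2898.2075 − 6.854918·418.15 = 31.823525

31.824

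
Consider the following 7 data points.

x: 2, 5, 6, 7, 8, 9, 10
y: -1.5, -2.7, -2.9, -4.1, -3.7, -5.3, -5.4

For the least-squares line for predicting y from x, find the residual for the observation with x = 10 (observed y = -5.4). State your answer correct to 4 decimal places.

n = 7, Σx = 47, Σy = -25.6, Σxy = -193.9, Σx² = 359
Sxx = Σx² − (Σx)²/n = 359 − 315.571429 = 43.428571
Sxy = Σxy − (Σx)(Σy)/n = -193.9 − (-171.885714) = -22.014286
b = Sxy/Sxx = -22.014286/43.428571 = -0.506908
a = ȳ − b·x̄ = -3.657143 − (-0.506908)·6.714286 = -0.253618
ŷ(10) = -0.253618 + (-0.506908)·10 = -5.322697
residual = y − ŷ = -5.4 − (-5.322697) = -0.077303

-0.0773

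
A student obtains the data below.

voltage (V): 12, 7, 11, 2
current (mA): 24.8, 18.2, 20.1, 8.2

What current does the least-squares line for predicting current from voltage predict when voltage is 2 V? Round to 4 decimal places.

8.9121

n = 4, Σx = 32, Σy = 71.3, Σxy = 662.5, Σx² = 318
Sxx = Σx² − (Σx)²/n = 318 − 256 = 62
Sxy = Σxy − (Σx)(Σy)/n = 662.5 − 570.4 = 92.1
b = Sxy/Sxx = 92.1/62 = 1.485484
a = ȳ − b·x̄ = 17.825 − 1.485484·8 = 5.941129
ŷ(2) = a + b·2 = 5.941129 + 1.485484·2 = 8.912097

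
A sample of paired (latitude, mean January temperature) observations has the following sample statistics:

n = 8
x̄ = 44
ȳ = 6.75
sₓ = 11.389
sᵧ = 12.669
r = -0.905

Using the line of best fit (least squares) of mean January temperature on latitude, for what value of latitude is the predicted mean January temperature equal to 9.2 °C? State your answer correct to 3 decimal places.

41.566

b = r · sᵧ/sₓ = -0.905 · 12.669/11.389 = -1.006712
a = ȳ − b·x̄ = 6.75 − (-1.006712)·44 = 51.045336
Set a + b·x = 9.2: x = (9.2 − 51.045336) / (-1.006712) = 41.566335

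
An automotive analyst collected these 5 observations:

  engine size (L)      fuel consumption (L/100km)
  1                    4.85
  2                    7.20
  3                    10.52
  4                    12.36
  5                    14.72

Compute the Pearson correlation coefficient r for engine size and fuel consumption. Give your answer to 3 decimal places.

n = 5, Σx = 15, Σy = 49.65, Σxy = 173.85, Σx² = 55, Σy² = 555.4809
Sxx = Σx² − (Σx)²/n = 55 − 45 = 10
Sxy = Σxy − (Σx)(Σy)/n = 173.85 − 148.95 = 24.9
Syy = Σy² − (Σy)²/n = 555.4809 − 493.0245 = 62.4564
r = Sxy/√(Sxx·Syy) = 24.9/√(624.564) = 24.9/24.991278 = 0.996348

0.996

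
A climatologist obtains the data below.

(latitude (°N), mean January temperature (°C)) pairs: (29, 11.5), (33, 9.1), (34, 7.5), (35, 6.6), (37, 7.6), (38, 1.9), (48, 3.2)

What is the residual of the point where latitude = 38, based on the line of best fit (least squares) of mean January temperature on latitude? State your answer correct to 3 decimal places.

n = 7, Σx = 254, Σy = 47.4, Σxy = 1626.8, Σx² = 9428
Sxx = Σx² − (Σx)²/n = 9428 − 9216.571429 = 211.428571
Sxy = Σxy − (Σx)(Σy)/n = 1626.8 − 1719.942857 = -93.142857
b = Sxy/Sxx = -93.142857/211.428571 = -0.440541
a = ȳ − b·x̄ = 6.771429 − (-0.440541)·36.285714 = 22.756757
ŷ(38) = 22.756757 + (-0.440541)·38 = 6.016216
residual = y − ŷ = 1.9 − 6.016216 = -4.116216

-4.116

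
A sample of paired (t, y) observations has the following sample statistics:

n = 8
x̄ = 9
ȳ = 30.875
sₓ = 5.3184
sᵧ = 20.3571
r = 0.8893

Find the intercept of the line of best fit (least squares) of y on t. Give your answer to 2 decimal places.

b = r · sᵧ/sₓ = 0.8893 · 20.3571/5.3184 = 3.403950
a = ȳ − b·x̄ = 30.875 − 3.403950·9 = 0.239448

0.24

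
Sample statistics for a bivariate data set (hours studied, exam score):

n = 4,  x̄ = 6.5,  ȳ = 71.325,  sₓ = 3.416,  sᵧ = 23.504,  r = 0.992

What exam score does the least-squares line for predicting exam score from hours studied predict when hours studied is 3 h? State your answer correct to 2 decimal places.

b = r · sᵧ/sₓ = 0.992 · 23.504/3.416 = 6.825518
a = ȳ − b·x̄ = 71.325 − 6.825518·6.5 = 26.959136
ŷ(3) = a + b·3 = 26.959136 + 6.825518·3 = 47.435689

47.44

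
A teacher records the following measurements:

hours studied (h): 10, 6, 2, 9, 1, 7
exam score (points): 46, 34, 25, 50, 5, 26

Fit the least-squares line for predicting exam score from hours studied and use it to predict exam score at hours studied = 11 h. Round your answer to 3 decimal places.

n = 6, Σx = 35, Σy = 186, Σxy = 1351, Σx² = 271
Sxx = Σx² − (Σx)²/n = 271 − 204.166667 = 66.833333
Sxy = Σxy − (Σx)(Σy)/n = 1351 − 1085 = 266
b = Sxy/Sxx = 266/66.833333 = 3.980050
a = ȳ − b·x̄ = 31 − 3.980050·5.833333 = 7.783042
ŷ(11) = a + b·11 = 7.783042 + 3.980050·11 = 51.563591

51.564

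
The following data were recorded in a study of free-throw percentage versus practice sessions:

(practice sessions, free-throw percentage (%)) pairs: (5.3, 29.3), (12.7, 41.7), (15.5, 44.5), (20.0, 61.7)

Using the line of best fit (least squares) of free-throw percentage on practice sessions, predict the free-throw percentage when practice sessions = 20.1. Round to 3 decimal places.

n = 4, Σx = 53.5, Σy = 177.2, Σxy = 2608.63, Σx² = 829.63
Sxx = Σx² − (Σx)²/n = 829.63 − 715.5625 = 114.0675
Sxy = Σxy − (Σx)(Σy)/n = 2608.63 − 2370.05 = 238.58
b = Sxy/Sxx = 238.58/114.0675 = 2.091569
a = ȳ − b·x̄ = 44.3 − 2.091569·13.375 = 16.325270
ŷ(20.1) = a + b·20.1 = 16.325270 + 2.091569·20.1 = 58.365799

58.366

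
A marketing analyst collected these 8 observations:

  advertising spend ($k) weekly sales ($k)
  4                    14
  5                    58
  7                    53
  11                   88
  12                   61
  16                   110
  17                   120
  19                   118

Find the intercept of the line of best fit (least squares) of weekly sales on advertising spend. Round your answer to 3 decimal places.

n = 8, Σx = 91, Σy = 622, Σxy = 8459, Σx² = 1261
Sxx = Σx² − (Σx)²/n = 1261 − 1035.125 = 225.875
Sxy = Σxy − (Σx)(Σy)/n = 8459 − 7075.25 = 1383.75
b = Sxy/Sxx = 1383.75/225.875 = 6.126176
a = ȳ − b·x̄ = 77.75 − 6.126176·11.375 = 8.064748

8.065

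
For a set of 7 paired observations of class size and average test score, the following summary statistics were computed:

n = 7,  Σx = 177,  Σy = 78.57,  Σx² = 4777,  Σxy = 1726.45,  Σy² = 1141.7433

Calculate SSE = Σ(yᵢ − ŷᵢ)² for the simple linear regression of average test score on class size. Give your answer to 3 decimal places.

Sxx = Σx² − (Σx)²/n = 4777 − 4475.571429 = 301.428571
Sxy = Σxy − (Σx)(Σy)/n = 1726.45 − 1986.698571 = -260.248571
Syy = Σy² − (Σy)²/n = 1141.7433 − 881.892129 = 259.851171
b = Sxy/Sxx = -260.248571/301.428571 = -0.863384
SSE = Syy − b·Sxy = 259.851171 − (-0.863384)·(-260.248571) = 35.156748

35.157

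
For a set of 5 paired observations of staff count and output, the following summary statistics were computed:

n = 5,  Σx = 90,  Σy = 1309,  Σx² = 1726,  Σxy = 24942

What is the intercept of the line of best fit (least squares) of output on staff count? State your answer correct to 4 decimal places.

Sxx = Σx² − (Σx)²/n = 1726 − 1620 = 106
Sxy = Σxy − (Σx)(Σy)/n = 24942 − 23562 = 1380
b = Sxy/Sxx = 1380/106 = 13.018868
a = ȳ − b·x̄ = 261.8 − 13.018868·18 = 27.460377

27.4604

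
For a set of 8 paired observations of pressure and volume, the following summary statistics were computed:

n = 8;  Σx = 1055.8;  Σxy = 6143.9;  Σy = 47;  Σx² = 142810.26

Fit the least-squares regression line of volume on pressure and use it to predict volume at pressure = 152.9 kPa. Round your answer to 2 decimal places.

5.52

Sxx = Σx² − (Σx)²/n = 142810.26 − 139339.205 = 3471.055
Sxy = Σxy − (Σx)(Σy)/n = 6143.9 − 6202.825 = -58.925
b = Sxy/Sxx = -58.925/3471.055 = -0.016976
a = ȳ − b·x̄ = 5.875 − (-0.016976)·131.975 = 8.115422
ŷ(152.9) = a + b·152.9 = 8.115422 + (-0.016976)·152.9 = 5.519775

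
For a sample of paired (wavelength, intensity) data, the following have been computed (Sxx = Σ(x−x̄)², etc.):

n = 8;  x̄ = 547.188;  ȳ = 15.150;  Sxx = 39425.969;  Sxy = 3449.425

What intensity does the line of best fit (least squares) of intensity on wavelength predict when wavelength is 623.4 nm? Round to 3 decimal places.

b = Sxy/Sxx = 3449.425/39425.969 = 0.087491
a = ȳ − b·x̄ = 15.15 − 0.087491·547.188 = -32.724130
ŷ(623.4) = a + b·623.4 = -32.724130 + 0.087491·623.4 = 21.817879

21.818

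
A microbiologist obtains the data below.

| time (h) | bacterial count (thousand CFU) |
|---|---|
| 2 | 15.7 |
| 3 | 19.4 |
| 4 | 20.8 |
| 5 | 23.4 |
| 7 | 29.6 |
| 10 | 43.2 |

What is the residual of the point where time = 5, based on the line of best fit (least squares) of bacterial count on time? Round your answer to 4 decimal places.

n = 6, Σx = 31, Σy = 152.1, Σxy = 929, Σx² = 203
Sxx = Σx² − (Σx)²/n = 203 − 160.166667 = 42.833333
Sxy = Σxy − (Σx)(Σy)/n = 929 − 785.85 = 143.15
b = Sxy/Sxx = 143.15/42.833333 = 3.342023
a = ȳ − b·x̄ = 25.35 − 3.342023·5.166667 = 8.082879
ŷ(5) = 8.082879 + 3.342023·5 = 24.792996
residual = y − ŷ = 23.4 − 24.792996 = -1.392996

-1.3930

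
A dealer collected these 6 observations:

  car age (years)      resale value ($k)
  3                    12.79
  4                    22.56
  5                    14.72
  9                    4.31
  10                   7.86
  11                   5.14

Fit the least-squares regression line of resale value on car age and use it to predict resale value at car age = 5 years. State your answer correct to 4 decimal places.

n = 6, Σx = 42, Σy = 67.38, Σxy = 376.14, Σx² = 352
Sxx = Σx² − (Σx)²/n = 352 − 294 = 58
Sxy = Σxy − (Σx)(Σy)/n = 376.14 − 471.66 = -95.52
b = Sxy/Sxx = -95.52/58 = -1.646897
a = ȳ − b·x̄ = 11.23 − (-1.646897)·7 = 22.758276
ŷ(5) = a + b·5 = 22.758276 + (-1.646897)·5 = 14.523793

14.5238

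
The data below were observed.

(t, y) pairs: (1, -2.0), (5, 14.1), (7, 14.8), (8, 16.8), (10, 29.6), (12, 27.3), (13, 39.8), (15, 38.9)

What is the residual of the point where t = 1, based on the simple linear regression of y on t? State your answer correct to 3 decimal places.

-0.836

n = 8, Σx = 71, Σy = 179.3, Σxy = 2031, Σx² = 777
Sxx = Σx² − (Σx)²/n = 777 − 630.125 = 146.875
Sxy = Σxy − (Σx)(Σy)/n = 2031 − 1591.2875 = 439.7125
b = Sxy/Sxx = 439.7125/146.875 = 2.993787
a = ȳ − b·x̄ = 22.4125 − 2.993787·8.875 = -4.157362
ŷ(1) = -4.157362 + 2.993787·1 = -1.163574
residual = y − ŷ = -2.0 − (-1.163574) = -0.836426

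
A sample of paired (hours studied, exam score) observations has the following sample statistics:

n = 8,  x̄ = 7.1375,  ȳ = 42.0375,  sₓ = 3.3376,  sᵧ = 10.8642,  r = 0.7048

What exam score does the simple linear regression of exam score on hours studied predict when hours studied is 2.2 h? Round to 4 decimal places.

b = r · sᵧ/sₓ = 0.7048 · 10.8642/3.3376 = 2.294190
a = ȳ − b·x̄ = 42.0375 − 2.294190·7.1375 = 25.662720
ŷ(2.2) = a + b·2.2 = 25.662720 + 2.294190·2.2 = 30.709937

30.7099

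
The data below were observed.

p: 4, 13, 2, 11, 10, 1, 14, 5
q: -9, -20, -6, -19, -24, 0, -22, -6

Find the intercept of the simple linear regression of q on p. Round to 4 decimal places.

n = 8, Σx = 60, Σy = -106, Σxy = -1095, Σx² = 632
Sxx = Σx² − (Σx)²/n = 632 − 450 = 182
Sxy = Σxy − (Σx)(Σy)/n = -1095 − (-795) = -300
b = Sxy/Sxx = -300/182 = -1.648352
a = ȳ − b·x̄ = -13.25 − (-1.648352)·7.5 = -0.887363

-0.8874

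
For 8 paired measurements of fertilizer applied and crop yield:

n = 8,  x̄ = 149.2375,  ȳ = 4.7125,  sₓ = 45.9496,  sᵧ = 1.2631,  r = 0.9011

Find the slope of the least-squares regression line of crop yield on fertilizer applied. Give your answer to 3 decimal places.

0.025

b = r · sᵧ/sₓ = 0.9011 · 1.2631/45.9496 = 0.024770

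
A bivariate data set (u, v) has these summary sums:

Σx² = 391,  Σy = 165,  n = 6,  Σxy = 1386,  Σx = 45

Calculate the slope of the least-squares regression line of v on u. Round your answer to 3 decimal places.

Sxx = Σx² − (Σx)²/n = 391 − 337.5 = 53.5
Sxy = Σxy − (Σx)(Σy)/n = 1386 − 1237.5 = 148.5
b = Sxy/Sxx = 148.5/53.5 = 2.775701

2.776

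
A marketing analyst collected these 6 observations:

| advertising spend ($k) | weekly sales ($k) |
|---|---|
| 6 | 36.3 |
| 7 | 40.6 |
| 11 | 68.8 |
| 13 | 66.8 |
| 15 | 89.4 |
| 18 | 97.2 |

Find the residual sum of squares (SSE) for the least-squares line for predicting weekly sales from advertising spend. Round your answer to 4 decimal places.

n = 6, Σx = 70, Σy = 399.1, Σxy = 5217.8, Σx² = 924, Σy² = 29601.93
Sxx = Σx² − (Σx)²/n = 924 − 816.666667 = 107.333333
Sxy = Σxy − (Σx)(Σy)/n = 5217.8 − 4656.166667 = 561.633333
Syy = Σy² − (Σy)²/n = 29601.93 − 26546.801667 = 3055.128333
b = Sxy/Sxx = 561.633333/107.333333 = 5.232609
SSE = Syy − b·Sxy = 3055.128333 − 5.232609·561.633333 = 116.320870

116.3209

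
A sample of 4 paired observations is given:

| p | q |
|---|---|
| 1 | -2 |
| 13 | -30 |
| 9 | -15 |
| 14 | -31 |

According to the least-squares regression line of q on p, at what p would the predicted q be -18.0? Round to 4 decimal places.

8.5939

n = 4, Σx = 37, Σy = -78, Σxy = -961, Σx² = 447
Sxx = Σx² − (Σx)²/n = 447 − 342.25 = 104.75
Sxy = Σxy − (Σx)(Σy)/n = -961 − (-721.5) = -239.5
b = Sxy/Sxx = -239.5/104.75 = -2.286396
a = ȳ − b·x̄ = -19.5 − (-2.286396)·9.25 = 1.649165
Set a + b·x = -18.0: x = (-18.0 − 1.649165) / (-2.286396) = 8.593946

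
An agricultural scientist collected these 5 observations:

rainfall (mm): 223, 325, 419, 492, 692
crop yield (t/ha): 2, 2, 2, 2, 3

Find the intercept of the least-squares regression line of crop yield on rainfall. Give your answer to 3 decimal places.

1.310

n = 5, Σx = 2151, Σy = 11, Σxy = 4994, Σx² = 1051843
Sxx = Σx² − (Σx)²/n = 1051843 − 925360.2 = 126482.8
Sxy = Σxy − (Σx)(Σy)/n = 4994 − 4732.2 = 261.8
b = Sxy/Sxx = 261.8/126482.8 = 0.002070
a = ȳ − b·x̄ = 2.2 − 0.002070·430.2 = 1.309552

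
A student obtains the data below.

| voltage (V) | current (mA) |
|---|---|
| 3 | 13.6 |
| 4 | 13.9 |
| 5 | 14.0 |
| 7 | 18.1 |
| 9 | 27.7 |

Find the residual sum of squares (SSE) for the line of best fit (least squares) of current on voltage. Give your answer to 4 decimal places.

21.3469

n = 5, Σx = 28, Σy = 87.3, Σxy = 542.4, Σx² = 180, Σy² = 1669.07
Sxx = Σx² − (Σx)²/n = 180 − 156.8 = 23.2
Sxy = Σxy − (Σx)(Σy)/n = 542.4 − 488.88 = 53.52
Syy = Σy² − (Σy)²/n = 1669.07 − 1524.258 = 144.812
b = Sxy/Sxx = 53.52/23.2 = 2.306897
SSE = Syy − b·Sxy = 144.812 − 2.306897·53.52 = 21.346897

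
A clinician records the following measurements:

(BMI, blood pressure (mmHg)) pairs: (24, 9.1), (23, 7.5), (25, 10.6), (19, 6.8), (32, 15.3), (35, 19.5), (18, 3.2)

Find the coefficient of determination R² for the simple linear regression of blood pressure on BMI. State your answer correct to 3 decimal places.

0.964

n = 7, Σx = 176, Σy = 72, Σxy = 2014.8, Σx² = 4664, Σy² = 922.24
Sxx = Σx² − (Σx)²/n = 4664 − 4425.142857 = 238.857143
Sxy = Σxy − (Σx)(Σy)/n = 2014.8 − 1810.285714 = 204.514286
Syy = Σy² − (Σy)²/n = 922.24 − 740.571429 = 181.668571
R² = Sxy²/(Sxx·Syy) = (204.514286)²/(238.857143·181.668571) = 0.963894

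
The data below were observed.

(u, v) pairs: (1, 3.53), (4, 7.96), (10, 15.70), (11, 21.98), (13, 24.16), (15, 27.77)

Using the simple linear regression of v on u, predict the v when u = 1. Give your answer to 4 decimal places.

2.8840

n = 6, Σx = 54, Σy = 101.1, Σxy = 1164.78, Σx² = 632
Sxx = Σx² − (Σx)²/n = 632 − 486 = 146
Sxy = Σxy − (Σx)(Σy)/n = 1164.78 − 909.9 = 254.88
b = Sxy/Sxx = 254.88/146 = 1.745753
a = ȳ − b·x̄ = 16.85 − 1.745753·9 = 1.138219
ŷ(1) = a + b·1 = 1.138219 + 1.745753·1 = 2.883973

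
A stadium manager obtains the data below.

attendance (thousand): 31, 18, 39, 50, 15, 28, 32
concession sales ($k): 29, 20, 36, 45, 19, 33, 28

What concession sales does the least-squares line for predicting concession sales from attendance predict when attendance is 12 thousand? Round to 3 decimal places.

n = 7, Σx = 213, Σy = 210, Σxy = 7018, Σx² = 7339
Sxx = Σx² − (Σx)²/n = 7339 − 6481.285714 = 857.714286
Sxy = Σxy − (Σx)(Σy)/n = 7018 − 6390 = 628
b = Sxy/Sxx = 628/857.714286 = 0.732179
a = ȳ − b·x̄ = 30 − 0.732179·30.428571 = 7.720853
ŷ(12) = a + b·12 = 7.720853 + 0.732179·12 = 16.506995

16.507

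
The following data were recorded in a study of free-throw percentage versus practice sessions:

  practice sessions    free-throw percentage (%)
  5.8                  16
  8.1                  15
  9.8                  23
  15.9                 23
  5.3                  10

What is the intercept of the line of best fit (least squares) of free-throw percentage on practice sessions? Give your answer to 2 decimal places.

7.91

n = 5, Σx = 44.9, Σy = 87, Σxy = 858.4, Σx² = 476.19
Sxx = Σx² − (Σx)²/n = 476.19 − 403.202 = 72.988
Sxy = Σxy − (Σx)(Σy)/n = 858.4 − 781.26 = 77.14
b = Sxy/Sxx = 77.14/72.988 = 1.056886
a = ȳ − b·x̄ = 17.4 − 1.056886·8.98 = 7.909163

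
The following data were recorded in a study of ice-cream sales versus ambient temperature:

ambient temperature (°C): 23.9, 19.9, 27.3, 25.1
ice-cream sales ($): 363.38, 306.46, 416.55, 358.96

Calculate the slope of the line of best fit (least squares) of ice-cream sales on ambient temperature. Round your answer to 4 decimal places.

n = 4, Σx = 96.2, Σy = 1445.35, Σxy = 35165.047, Σx² = 2342.52
Sxx = Σx² − (Σx)²/n = 2342.52 − 2313.61 = 28.91
Sxy = Σxy − (Σx)(Σy)/n = 35165.047 − 34760.6675 = 404.3795
b = Sxy/Sxx = 404.3795/28.91 = 13.987530

13.9875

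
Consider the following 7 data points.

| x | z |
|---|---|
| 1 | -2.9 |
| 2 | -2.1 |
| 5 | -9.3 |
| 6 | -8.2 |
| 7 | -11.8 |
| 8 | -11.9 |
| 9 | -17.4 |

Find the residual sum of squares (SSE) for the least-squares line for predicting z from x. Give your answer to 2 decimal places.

14.93

n = 7, Σx = 38, Σy = -63.6, Σxy = -437.2, Σx² = 260, Σy² = 750.16
Sxx = Σx² − (Σx)²/n = 260 − 206.285714 = 53.714286
Sxy = Σxy − (Σx)(Σy)/n = -437.2 − (-345.257143) = -91.942857
Syy = Σy² − (Σy)²/n = 750.16 − 577.851429 = 172.308571
b = Sxy/Sxx = -91.942857/53.714286 = -1.711702
SSE = Syy − b·Sxy = 172.308571 − (-1.711702)·(-91.942857) = 14.929787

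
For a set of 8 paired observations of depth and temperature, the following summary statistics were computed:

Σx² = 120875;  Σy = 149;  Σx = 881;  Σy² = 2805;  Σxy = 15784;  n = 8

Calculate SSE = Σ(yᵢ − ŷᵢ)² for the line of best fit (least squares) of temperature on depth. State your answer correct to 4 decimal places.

13.5196

Sxx = Σx² − (Σx)²/n = 120875 − 97020.125 = 23854.875
Sxy = Σxy − (Σx)(Σy)/n = 15784 − 16408.625 = -624.625
Syy = Σy² − (Σy)²/n = 2805 − 2775.125 = 29.875
b = Sxy/Sxx = -624.625/23854.875 = -0.026184
SSE = Syy − b·Sxy = 29.875 − (-0.026184)·(-624.625) = 13.519585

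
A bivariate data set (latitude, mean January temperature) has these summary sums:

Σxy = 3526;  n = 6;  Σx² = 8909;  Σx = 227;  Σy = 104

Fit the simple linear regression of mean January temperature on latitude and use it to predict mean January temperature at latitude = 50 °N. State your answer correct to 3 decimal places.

Sxx = Σx² − (Σx)²/n = 8909 − 8588.166667 = 320.833333
Sxy = Σxy − (Σx)(Σy)/n = 3526 − 3934.666667 = -408.666667
b = Sxy/Sxx = -408.666667/320.833333 = -1.273766
a = ȳ − b·x̄ = 17.333333 − (-1.273766)·37.833333 = 65.524156
ŷ(50) = a + b·50 = 65.524156 + (-1.273766)·50 = 1.835844

1.836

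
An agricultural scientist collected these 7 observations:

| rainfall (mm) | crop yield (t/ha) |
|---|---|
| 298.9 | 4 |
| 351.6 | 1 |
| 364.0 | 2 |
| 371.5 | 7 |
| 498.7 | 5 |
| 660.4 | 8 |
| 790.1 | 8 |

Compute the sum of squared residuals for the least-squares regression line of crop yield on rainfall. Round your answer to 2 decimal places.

22.07

n = 7, Σx = 3335.2, Σy = 35, Σxy = 18973.2, Σx² = 1792559.88, Σy² = 223
Sxx = Σx² − (Σx)²/n = 1792559.88 − 1589079.862857 = 203480.017143
Sxy = Σxy − (Σx)(Σy)/n = 18973.2 − 16676 = 2297.2
Syy = Σy² − (Σy)²/n = 223 − 175 = 48
b = Sxy/Sxx = 2297.2/203480.017143 = 0.011290
SSE = Syy − b·Sxy = 48 − 0.011290·2297.2 = 22.065621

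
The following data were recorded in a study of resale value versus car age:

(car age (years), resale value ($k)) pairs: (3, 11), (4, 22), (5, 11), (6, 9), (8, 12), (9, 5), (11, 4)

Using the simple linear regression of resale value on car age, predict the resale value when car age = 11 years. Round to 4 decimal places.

n = 7, Σx = 46, Σy = 74, Σxy = 415, Σx² = 352
Sxx = Σx² − (Σx)²/n = 352 − 302.285714 = 49.714286
Sxy = Σxy − (Σx)(Σy)/n = 415 − 486.285714 = -71.285714
b = Sxy/Sxx = -71.285714/49.714286 = -1.433908
a = ȳ − b·x̄ = 10.571429 − (-1.433908)·6.571429 = 19.994253
ŷ(11) = a + b·11 = 19.994253 + (-1.433908)·11 = 4.221264

4.2213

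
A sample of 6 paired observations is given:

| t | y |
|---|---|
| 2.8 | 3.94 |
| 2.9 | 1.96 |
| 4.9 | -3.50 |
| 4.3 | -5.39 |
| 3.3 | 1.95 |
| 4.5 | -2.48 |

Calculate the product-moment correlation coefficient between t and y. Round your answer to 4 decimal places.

-0.9060

n = 6, Σx = 22.7, Σy = -3.52, Σxy = -28.336, Σx² = 89.89, Σy² = 70.6202
Sxx = Σx² − (Σx)²/n = 89.89 − 85.881667 = 4.008333
Sxy = Σxy − (Σx)(Σy)/n = -28.336 − (-13.317333) = -15.018667
Syy = Σy² − (Σy)²/n = 70.6202 − 2.065067 = 68.555133
r = Sxy/√(Sxx·Syy) = -15.018667/√(274.791826) = -15.018667/16.576846 = -0.906003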